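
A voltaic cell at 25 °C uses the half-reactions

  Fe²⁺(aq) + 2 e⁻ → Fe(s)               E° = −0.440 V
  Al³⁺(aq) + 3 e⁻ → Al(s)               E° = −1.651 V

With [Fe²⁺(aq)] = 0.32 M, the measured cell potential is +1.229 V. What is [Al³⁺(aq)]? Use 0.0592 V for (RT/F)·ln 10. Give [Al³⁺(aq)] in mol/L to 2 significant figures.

0.022 M

The Fe²⁺/Fe couple has the larger reduction potential, so it is the cathode: E°cell = −0.440 − (−1.651) = +1.211 V and n = 6.
Since E = E° − (0.0592/n)·log Q, log Q = n(E° − E)/0.0592 = −1.824.
The balanced reaction is 3 Fe²⁺(aq) + 2 Al(s) → 3 Fe(s) + 2 Al³⁺(aq), so Q = [Al³⁺(aq)]^2 / [Fe²⁺(aq)]^3.
Solving for the unknown gives log [Al³⁺(aq)] = −1.654, so [Al³⁺(aq)] ≈ 0.022 M.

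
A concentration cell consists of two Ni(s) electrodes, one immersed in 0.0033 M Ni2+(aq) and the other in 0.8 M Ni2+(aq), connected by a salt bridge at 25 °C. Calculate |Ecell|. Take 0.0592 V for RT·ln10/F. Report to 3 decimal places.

0.071 V

For a concentration cell E°cell = 0, since both electrodes use the same couple.
The compartment with the higher Ni2+(aq) concentration (0.8 M) acts as the cathode; ions are reduced there and produced at the dilute (0.0033 M) anode.
With n = 2, Ecell = −(0.0592/2)·log([dilute]/[conc]) = −(0.0592/2)·log(0.0033/0.8) = +0.071 V.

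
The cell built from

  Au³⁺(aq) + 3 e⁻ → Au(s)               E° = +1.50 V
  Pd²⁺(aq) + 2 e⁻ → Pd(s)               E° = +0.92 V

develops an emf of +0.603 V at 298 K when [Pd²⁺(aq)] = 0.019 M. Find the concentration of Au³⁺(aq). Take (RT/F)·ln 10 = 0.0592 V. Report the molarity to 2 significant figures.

0.038 M

Au³⁺/Au is the cathode (higher E°); E°cell = +1.50 − (+0.92) = +0.58 V with n = 6.
Since E = E° − (0.0592/n)·log Q, log Q = n(E° − E)/0.0592 = −2.331.
The balanced reaction is 2 Au³⁺(aq) + 3 Pd(s) → 2 Au(s) + 3 Pd²⁺(aq), so Q = [Pd²⁺(aq)]^3 / [Au³⁺(aq)]^2.
Isolating [Au³⁺(aq)] in Q = 10^{−2.331} yields log [Au³⁺(aq)] = −1.416, i.e. 0.038 M.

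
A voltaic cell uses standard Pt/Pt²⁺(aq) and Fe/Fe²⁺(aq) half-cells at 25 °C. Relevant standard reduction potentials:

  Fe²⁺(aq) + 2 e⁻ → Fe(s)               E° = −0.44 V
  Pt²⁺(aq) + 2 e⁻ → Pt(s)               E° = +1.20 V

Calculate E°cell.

Of the two couples in this cell, the one with the more positive reduction potential is reduced at the cathode: here that is Pt²⁺/Pt (+1.20 V); Fe²⁺/Fe (−0.44 V) is the anode.
E°cell = E°(cathode) − E°(anode) = +1.20 − (−0.44) = +1.64 V.

+1.64 V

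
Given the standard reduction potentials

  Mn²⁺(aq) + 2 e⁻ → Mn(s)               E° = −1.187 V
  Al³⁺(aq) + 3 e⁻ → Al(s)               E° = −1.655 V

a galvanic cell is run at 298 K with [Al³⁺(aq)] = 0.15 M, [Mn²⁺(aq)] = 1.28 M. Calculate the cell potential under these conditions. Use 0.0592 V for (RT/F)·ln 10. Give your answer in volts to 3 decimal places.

+0.487 V

The Mn²⁺/Mn couple has the more positive E°, so it is the cathode; Al³⁺/Al is the anode.
E°cell = E°cat − E°an = −1.187 − (−1.655) = +0.468 V; n = 6.
The balanced reaction is 3 Mn²⁺(aq) + 2 Al(s) → 3 Mn(s) + 2 Al³⁺(aq), so Q = [Al³⁺(aq)]^2 / [Mn²⁺(aq)]^3 = 0.0107 and log Q = −1.969.
By the Nernst equation, E = +0.468 − (0.0592/6)·(−1.969) = +0.487 V.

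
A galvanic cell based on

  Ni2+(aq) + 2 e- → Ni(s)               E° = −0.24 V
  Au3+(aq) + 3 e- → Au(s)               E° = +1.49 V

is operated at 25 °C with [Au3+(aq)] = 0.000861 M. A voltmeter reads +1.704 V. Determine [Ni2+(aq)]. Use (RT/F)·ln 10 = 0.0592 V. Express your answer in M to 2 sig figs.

The Au³⁺/Au couple has the larger reduction potential, so it is the cathode: E°cell = +1.49 − (−0.24) = +1.73 V and n = 6.
From the Nernst equation, log Q = n(E° − E)/0.0592 = 6·(+1.73 − (+1.704))/0.0592 = 2.635.
The balanced reaction is 2 Au3+(aq) + 3 Ni(s) → 2 Au(s) + 3 Ni2+(aq), so Q = [Ni2+(aq)]^3 / [Au3+(aq)]^2.
Substituting the known concentrations and solving, log [Ni2+(aq)] = −1.165 and [Ni2+(aq)] = 0.068 M.

0.068 M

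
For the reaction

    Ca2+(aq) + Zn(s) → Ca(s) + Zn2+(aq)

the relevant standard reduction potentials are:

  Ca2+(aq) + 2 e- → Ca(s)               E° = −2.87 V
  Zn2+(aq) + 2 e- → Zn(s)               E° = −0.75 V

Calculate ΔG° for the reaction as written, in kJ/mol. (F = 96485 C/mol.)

In the reaction as written Ca2+(aq) is reduced, so the Ca²⁺/Ca couple is the cathode and Zn²⁺/Zn is the anode.
E°cell = −2.87 − (−0.75) = −2.12 V; balancing electrons gives n = 2.
ΔG° = −nFE°cell = −(2)(96485)(−2.12) J/mol = +409 kJ/mol.

+409 kJ/mol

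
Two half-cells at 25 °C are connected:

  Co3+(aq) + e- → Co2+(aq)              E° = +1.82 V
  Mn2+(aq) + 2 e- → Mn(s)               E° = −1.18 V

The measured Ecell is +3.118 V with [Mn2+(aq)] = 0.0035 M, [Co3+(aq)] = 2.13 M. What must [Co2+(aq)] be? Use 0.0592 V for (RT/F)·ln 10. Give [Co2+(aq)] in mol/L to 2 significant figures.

0.37 M

The Co³⁺/Co²⁺ couple has the larger reduction potential, so it is the cathode: E°cell = +1.82 − (−1.18) = +3.00 V and n = 2.
Rearranging E = E° − (0.0592/n)·log Q gives log Q = 2(+3.00 − (+3.118))/0.0592 = −3.986.
The balanced reaction is 2 Co3+(aq) + Mn(s) → 2 Co2+(aq) + Mn2+(aq), so Q = ([Co2+(aq)]^2·[Mn2+(aq)]) / [Co3+(aq)]^2.
Substituting the known concentrations and solving, log [Co2+(aq)] = −0.437 and [Co2+(aq)] = 0.37 M.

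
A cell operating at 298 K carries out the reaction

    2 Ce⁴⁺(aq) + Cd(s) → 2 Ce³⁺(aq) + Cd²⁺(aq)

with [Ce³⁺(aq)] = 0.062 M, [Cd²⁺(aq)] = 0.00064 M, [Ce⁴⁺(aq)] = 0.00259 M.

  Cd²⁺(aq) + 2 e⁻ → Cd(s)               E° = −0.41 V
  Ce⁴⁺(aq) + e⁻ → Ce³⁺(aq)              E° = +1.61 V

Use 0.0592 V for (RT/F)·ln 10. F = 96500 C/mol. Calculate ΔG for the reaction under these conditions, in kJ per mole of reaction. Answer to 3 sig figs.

E°cell = +1.61 − (−0.41) = +2.02 V; the balanced reaction transfers n = 2 electrons.
The reaction quotient is ([Ce³⁺(aq)]^2·[Cd²⁺(aq)]) / [Ce⁴⁺(aq)]^2 = 0.367; by Nernst, E = +2.02 − (0.0592/2)(−0.436) = +2.0329 V.
ΔG = −nFE = −(2)(96500)(+2.0329) J/mol = −392 kJ/mol.

−392 kJ/mol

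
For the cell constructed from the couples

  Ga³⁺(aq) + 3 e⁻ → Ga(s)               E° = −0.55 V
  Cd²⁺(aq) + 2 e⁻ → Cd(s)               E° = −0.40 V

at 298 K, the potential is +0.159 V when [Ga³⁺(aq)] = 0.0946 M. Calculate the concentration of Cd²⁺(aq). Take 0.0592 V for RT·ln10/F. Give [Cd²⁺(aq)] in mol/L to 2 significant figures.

0.42 M

The Cd²⁺/Cd couple has the larger reduction potential, so it is the cathode: E°cell = −0.40 − (−0.55) = +0.15 V and n = 6.
Since E = E° − (0.0592/n)·log Q, log Q = n(E° − E)/0.0592 = −0.912.
Balancing electrons gives 3 Cd²⁺(aq) + 2 Ga(s) → 3 Cd(s) + 2 Ga³⁺(aq); thus Q = [Ga³⁺(aq)]^2 / [Cd²⁺(aq)]^3.
Isolating [Cd²⁺(aq)] in Q = 10^{−0.912} yields log [Cd²⁺(aq)] = −0.379, i.e. 0.42 M.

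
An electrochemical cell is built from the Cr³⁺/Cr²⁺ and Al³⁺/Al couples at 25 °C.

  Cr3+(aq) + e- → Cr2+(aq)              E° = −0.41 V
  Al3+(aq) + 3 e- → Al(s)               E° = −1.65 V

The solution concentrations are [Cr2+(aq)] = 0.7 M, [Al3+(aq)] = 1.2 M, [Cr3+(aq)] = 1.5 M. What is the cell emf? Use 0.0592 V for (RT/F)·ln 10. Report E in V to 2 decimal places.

+1.26 V

Since E°(Cr³⁺/Cr²⁺) > E°(Al³⁺/Al), Cr³⁺/Cr²⁺ serves as the cathode.
The standard potential is −0.41 − (−1.65) = +1.24 V and the balanced reaction transfers n = 3 electrons.
Balancing gives 3 Cr3+(aq) + Al(s) → 3 Cr2+(aq) + Al3+(aq); hence Q = ([Cr2+(aq)]^3·[Al3+(aq)]) / [Cr3+(aq)]^3 = 0.122 (log Q = −0.914).
E = E° − (0.0592/n)·log Q = +1.24 − (0.0592/3)(−0.914) = +1.26 V.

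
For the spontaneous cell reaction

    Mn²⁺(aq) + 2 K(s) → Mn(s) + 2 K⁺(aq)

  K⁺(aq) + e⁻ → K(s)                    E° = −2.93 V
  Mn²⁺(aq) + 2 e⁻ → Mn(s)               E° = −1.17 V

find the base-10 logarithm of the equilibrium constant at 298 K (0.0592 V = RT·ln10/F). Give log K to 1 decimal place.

The Mn²⁺/Mn couple is reduced (cathode); E°cell = −1.17 − (−2.93) = +1.76 V with n = 2.
At equilibrium E = 0, so log K = nE°cell / 0.0592 = (2)(+1.76) / 0.0592 = 59.5.

log K = 59.5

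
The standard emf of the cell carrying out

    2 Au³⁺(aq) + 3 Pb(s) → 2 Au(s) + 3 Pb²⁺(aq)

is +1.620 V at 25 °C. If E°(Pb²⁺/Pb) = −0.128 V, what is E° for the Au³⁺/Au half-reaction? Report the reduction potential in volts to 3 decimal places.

+1.492 V

In the reaction as written the Au³⁺/Au couple is reduced (cathode) and Pb²⁺/Pb is oxidized (anode), so E°cell = E°(Au³⁺/Au) − E°(Pb²⁺/Pb).
E°(Au³⁺/Au) = E°cell + E°(anode) = +1.620 + (−0.128) = +1.492 V.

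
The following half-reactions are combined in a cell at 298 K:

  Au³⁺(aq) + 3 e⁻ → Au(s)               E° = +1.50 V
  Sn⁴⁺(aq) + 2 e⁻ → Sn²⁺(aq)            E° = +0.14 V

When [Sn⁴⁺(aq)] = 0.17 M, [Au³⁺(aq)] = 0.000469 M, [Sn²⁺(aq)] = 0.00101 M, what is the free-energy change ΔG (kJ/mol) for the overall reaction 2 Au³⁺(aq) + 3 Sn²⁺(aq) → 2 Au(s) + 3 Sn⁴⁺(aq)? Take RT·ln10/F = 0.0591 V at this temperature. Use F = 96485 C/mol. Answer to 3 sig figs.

−711 kJ/mol

E°cell = +1.50 − (+0.14) = +1.36 V; the balanced reaction transfers n = 6 electrons.
Q = [Sn⁴⁺(aq)]^3 / ([Au³⁺(aq)]^2·[Sn²⁺(aq)]^3) = 2.17×10^13, so log Q = 13.336 and E = +1.36 − (0.0591/6)(13.336) = +1.2286 V.
Finally ΔG = −nFE = −(6)(96485 C/mol)(+1.2286 V) = −711 kJ/mol.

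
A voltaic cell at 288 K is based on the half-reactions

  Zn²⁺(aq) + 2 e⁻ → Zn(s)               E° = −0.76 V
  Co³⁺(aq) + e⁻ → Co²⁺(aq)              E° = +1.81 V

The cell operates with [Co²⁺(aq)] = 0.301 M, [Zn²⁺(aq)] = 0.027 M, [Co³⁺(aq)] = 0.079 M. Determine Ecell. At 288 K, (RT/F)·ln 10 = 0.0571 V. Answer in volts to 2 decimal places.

Since E°(Co³⁺/Co²⁺) > E°(Zn²⁺/Zn), Co³⁺/Co²⁺ serves as the cathode.
E°cell = +1.81 − (−0.76) = +2.57 V, with n = 2 electrons transferred.
The balanced reaction is 2 Co³⁺(aq) + Zn(s) → 2 Co²⁺(aq) + Zn²⁺(aq), so Q = ([Co²⁺(aq)]^2·[Zn²⁺(aq)]) / [Co³⁺(aq)]^2 = 0.392 and log Q = −0.407.
E = E° − (0.0571/n)·log Q = +2.57 − (0.0571/2)(−0.407) = +2.58 V.

+2.58 V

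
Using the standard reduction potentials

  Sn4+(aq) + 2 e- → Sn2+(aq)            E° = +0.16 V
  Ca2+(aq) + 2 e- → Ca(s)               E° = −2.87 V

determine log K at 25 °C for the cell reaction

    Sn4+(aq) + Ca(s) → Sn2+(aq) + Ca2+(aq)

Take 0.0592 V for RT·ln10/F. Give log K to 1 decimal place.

The Sn⁴⁺/Sn²⁺ couple is reduced (cathode); E°cell = +0.16 − (−2.87) = +3.03 V with n = 2.
At equilibrium E = 0, so log K = nE°cell / 0.0592 = (2)(+3.03) / 0.0592 = 102.4.

log K = 102.4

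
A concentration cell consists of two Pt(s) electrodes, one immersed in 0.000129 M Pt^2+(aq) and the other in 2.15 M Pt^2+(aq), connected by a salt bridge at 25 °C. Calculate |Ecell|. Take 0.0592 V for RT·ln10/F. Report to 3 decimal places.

0.125 V

For a concentration cell E°cell = 0, since both electrodes use the same couple.
The compartment with the higher Pt^2+(aq) concentration (2.15 M) acts as the cathode; ions are reduced there and produced at the dilute (0.000129 M) anode.
With n = 2, Ecell = −(0.0592/2)·log([dilute]/[conc]) = −(0.0592/2)·log(0.000129/2.15) = +0.125 V.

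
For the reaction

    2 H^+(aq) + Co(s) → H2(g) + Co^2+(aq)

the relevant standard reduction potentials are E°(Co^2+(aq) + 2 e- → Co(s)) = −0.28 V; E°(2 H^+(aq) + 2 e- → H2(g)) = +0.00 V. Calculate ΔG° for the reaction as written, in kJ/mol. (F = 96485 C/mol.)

−54.0 kJ/mol

In the reaction as written H^+(aq) is reduced, so the 2H⁺/H₂ couple is the cathode and Co²⁺/Co is the anode.
E°cell = +0.00 − (−0.28) = +0.28 V; balancing electrons gives n = 2.
ΔG° = −nFE°cell = −(2)(96485)(+0.28) J/mol = −54.0 kJ/mol.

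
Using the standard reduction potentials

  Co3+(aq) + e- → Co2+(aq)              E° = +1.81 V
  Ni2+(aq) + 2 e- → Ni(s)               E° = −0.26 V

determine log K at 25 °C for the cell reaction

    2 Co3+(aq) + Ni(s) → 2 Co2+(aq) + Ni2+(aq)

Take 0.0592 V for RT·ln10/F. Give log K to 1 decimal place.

log K = 69.9

The Co³⁺/Co²⁺ couple is reduced (cathode); E°cell = +1.81 − (−0.26) = +2.07 V with n = 2.
At equilibrium E = 0, so log K = nE°cell / 0.0592 = (2)(+2.07) / 0.0592 = 69.9.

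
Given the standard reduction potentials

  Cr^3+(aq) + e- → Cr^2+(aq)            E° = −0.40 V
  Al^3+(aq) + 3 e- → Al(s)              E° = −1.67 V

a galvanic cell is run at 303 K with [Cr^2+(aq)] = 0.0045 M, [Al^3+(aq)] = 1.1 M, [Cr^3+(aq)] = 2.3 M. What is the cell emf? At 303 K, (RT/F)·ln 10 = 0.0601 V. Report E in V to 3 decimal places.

+1.432 V

The Cr³⁺/Cr²⁺ couple has the more positive E°, so it is the cathode; Al³⁺/Al is the anode.
E°cell = E°cat − E°an = −0.40 − (−1.67) = +1.27 V; n = 3.
The balanced reaction is 3 Cr^3+(aq) + Al(s) → 3 Cr^2+(aq) + Al^3+(aq), so Q = ([Cr^2+(aq)]^3·[Al^3+(aq)]) / [Cr^3+(aq)]^3 = 8.24×10^−9 and log Q = −8.084.
By the Nernst equation, E = +1.27 − (0.0601/3)·(−8.084) = +1.432 V.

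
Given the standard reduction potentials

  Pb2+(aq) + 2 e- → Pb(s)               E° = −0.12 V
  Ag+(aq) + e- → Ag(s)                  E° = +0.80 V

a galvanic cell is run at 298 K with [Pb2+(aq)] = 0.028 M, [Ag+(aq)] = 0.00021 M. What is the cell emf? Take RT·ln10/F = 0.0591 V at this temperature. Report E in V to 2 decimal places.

The Ag⁺/Ag couple has the more positive E°, so it is the cathode; Pb²⁺/Pb is the anode.
E°cell = E°cat − E°an = +0.80 − (−0.12) = +0.92 V; n = 2.
Balancing gives 2 Ag+(aq) + Pb(s) → 2 Ag(s) + Pb2+(aq); hence Q = [Pb2+(aq)] / [Ag+(aq)]^2 = 6.35×10^5 (log Q = 5.803).
E = E° − (0.0591/n)·log Q = +0.92 − (0.0591/2)(5.803) = +0.75 V.

+0.75 V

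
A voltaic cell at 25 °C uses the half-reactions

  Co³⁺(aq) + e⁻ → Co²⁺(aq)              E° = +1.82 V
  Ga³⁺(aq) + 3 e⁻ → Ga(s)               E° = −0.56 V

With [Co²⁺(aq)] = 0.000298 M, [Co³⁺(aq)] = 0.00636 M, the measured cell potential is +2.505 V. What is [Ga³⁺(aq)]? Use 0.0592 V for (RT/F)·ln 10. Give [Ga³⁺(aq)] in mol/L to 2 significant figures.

Co³⁺/Co²⁺ is the cathode (higher E°); E°cell = +1.82 − (−0.56) = +2.38 V with n = 3.
Since E = E° − (0.0592/n)·log Q, log Q = n(E° − E)/0.0592 = −6.334.
Balancing electrons gives 3 Co³⁺(aq) + Ga(s) → 3 Co²⁺(aq) + Ga³⁺(aq); thus Q = ([Co²⁺(aq)]^3·[Ga³⁺(aq)]) / [Co³⁺(aq)]^3.
Substituting the known concentrations and solving, log [Ga³⁺(aq)] = −2.346 and [Ga³⁺(aq)] = 0.0045 M.

0.0045 M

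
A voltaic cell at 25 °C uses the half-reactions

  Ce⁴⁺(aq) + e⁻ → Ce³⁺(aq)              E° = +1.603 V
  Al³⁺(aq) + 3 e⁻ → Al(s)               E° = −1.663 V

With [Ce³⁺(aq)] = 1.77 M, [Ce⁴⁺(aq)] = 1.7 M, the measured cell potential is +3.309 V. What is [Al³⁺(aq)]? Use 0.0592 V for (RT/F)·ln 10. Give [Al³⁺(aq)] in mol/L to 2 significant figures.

The Ce⁴⁺/Ce³⁺ couple has the larger reduction potential, so it is the cathode: E°cell = +1.603 − (−1.663) = +3.266 V and n = 3.
From the Nernst equation, log Q = n(E° − E)/0.0592 = 3·(+3.266 − (+3.309))/0.0592 = −2.179.
The balanced reaction is 3 Ce⁴⁺(aq) + Al(s) → 3 Ce³⁺(aq) + Al³⁺(aq), so Q = ([Ce³⁺(aq)]^3·[Al³⁺(aq)]) / [Ce⁴⁺(aq)]^3.
Substituting the known concentrations and solving, log [Al³⁺(aq)] = −2.232 and [Al³⁺(aq)] = 0.0059 M.

0.0059 M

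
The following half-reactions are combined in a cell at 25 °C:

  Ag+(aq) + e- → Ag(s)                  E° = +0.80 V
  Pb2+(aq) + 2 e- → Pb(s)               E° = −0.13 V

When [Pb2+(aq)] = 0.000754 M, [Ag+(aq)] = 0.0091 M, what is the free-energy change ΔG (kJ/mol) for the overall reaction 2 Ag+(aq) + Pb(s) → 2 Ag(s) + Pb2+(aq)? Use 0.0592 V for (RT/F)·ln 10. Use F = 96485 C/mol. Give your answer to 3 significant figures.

−174 kJ/mol

The standard cell potential is +0.80 − (−0.13) = +0.93 V, with n = 2 electrons in the balanced equation.
Q = [Pb2+(aq)] / [Ag+(aq)]^2 = 9.11, so log Q = 0.959 and E = +0.93 − (0.0592/2)(0.959) = +0.9016 V.
ΔG = −nFE = −(2)(96485)(+0.9016) J/mol = −174 kJ/mol.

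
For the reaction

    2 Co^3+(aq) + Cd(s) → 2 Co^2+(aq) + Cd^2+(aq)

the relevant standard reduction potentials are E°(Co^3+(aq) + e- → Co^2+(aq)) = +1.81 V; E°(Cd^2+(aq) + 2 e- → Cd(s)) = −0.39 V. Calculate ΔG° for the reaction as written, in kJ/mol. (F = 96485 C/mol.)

−425 kJ/mol

In the reaction as written Co^3+(aq) is reduced, so the Co³⁺/Co²⁺ couple is the cathode and Cd²⁺/Cd is the anode.
E°cell = +1.81 − (−0.39) = +2.20 V; balancing electrons gives n = 2.
ΔG° = −nFE°cell = −(2)(96485)(+2.20) J/mol = −425 kJ/mol.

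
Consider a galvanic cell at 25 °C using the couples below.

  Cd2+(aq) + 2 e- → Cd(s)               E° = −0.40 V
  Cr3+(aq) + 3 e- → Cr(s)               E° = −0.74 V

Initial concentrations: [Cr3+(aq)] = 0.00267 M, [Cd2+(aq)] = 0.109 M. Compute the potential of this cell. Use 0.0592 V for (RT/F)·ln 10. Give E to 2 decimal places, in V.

+0.36 V

Cd²⁺/Cd is reduced (cathode, E° = −0.40 V) and Cr³⁺/Cr is oxidized (anode).
The standard potential is −0.40 − (−0.74) = +0.34 V and the balanced reaction transfers n = 6 electrons.
For the overall reaction 3 Cd2+(aq) + 2 Cr(s) → 3 Cd(s) + 2 Cr3+(aq), Q = [Cr3+(aq)]^2 / [Cd2+(aq)]^3 = 0.0055, giving log Q = −2.259.
E = E° − (0.0592/n)·log Q = +0.34 − (0.0592/6)(−2.259) = +0.36 V.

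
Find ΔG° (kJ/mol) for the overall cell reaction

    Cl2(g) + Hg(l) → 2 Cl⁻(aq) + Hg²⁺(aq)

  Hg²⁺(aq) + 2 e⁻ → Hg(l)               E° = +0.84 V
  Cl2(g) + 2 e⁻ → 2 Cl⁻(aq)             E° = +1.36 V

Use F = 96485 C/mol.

In the reaction as written Cl2(g) is reduced, so the Cl₂/Cl⁻ couple is the cathode and Hg²⁺/Hg is the anode.
E°cell = +1.36 − (+0.84) = +0.52 V; balancing electrons gives n = 2.
ΔG° = −nFE°cell = −(2)(96485)(+0.52) J/mol = −100 kJ/mol.

−100 kJ/mol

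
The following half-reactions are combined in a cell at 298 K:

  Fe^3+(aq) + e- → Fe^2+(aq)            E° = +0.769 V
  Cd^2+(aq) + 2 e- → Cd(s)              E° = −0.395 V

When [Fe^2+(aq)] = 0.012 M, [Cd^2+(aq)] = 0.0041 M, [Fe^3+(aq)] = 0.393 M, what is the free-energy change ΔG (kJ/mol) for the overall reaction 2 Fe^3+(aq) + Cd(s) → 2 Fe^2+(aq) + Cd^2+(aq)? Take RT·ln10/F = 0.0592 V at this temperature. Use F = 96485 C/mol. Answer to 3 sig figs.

−256 kJ/mol

The standard cell potential is +0.769 − (−0.395) = +1.164 V, with n = 2 electrons in the balanced equation.
The reaction quotient is ([Fe^2+(aq)]^2·[Cd^2+(aq)]) / [Fe^3+(aq)]^2 = 3.82×10^−6; by Nernst, E = +1.164 − (0.0592/2)(−5.418) = +1.3244 V.
ΔG = −nFE = −(2)(96485)(+1.3244) J/mol = −256 kJ/mol.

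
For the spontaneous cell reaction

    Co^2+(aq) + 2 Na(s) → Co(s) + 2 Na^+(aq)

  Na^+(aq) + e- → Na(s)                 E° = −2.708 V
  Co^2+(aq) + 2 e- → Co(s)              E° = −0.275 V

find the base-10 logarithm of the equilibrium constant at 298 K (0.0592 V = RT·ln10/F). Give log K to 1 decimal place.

The Co²⁺/Co couple is reduced (cathode); E°cell = −0.275 − (−2.708) = +2.433 V with n = 2.
At equilibrium E = 0, so log K = nE°cell / 0.0592 = (2)(+2.433) / 0.0592 = 82.2.

log K = 82.2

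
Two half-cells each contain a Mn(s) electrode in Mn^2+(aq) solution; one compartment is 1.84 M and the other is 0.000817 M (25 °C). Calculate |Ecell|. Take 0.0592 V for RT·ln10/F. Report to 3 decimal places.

For a concentration cell E°cell = 0, since both electrodes use the same couple.
The compartment with the higher Mn^2+(aq) concentration (1.84 M) acts as the cathode; ions are reduced there and produced at the dilute (0.000817 M) anode.
With n = 2, Ecell = −(0.0592/2)·log([dilute]/[conc]) = −(0.0592/2)·log(0.000817/1.84) = +0.099 V.

0.099 V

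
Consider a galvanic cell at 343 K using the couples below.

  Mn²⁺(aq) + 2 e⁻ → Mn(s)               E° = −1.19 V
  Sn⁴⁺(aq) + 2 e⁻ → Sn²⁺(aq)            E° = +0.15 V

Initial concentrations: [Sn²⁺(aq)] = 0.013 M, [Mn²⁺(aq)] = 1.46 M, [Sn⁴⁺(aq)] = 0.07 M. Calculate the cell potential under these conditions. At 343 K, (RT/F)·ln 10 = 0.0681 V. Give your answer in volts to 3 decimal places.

+1.359 V

The Sn⁴⁺/Sn²⁺ couple has the more positive E°, so it is the cathode; Mn²⁺/Mn is the anode.
E°cell = +0.15 − (−1.19) = +1.34 V, with n = 2 electrons transferred.
For the overall reaction Sn⁴⁺(aq) + Mn(s) → Sn²⁺(aq) + Mn²⁺(aq), Q = ([Sn²⁺(aq)]·[Mn²⁺(aq)]) / [Sn⁴⁺(aq)] = 0.271, giving log Q = −0.567.
E = E° − (0.0681/n)·log Q = +1.34 − (0.0681/2)(−0.567) = +1.359 V.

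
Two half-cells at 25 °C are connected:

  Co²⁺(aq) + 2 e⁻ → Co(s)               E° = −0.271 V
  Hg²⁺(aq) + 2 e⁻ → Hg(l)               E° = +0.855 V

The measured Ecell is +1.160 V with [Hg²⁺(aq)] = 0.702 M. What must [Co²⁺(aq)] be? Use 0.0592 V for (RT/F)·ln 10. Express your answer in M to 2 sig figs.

0.050 M

Hg²⁺/Hg is the cathode (higher E°); E°cell = +0.855 − (−0.271) = +1.126 V with n = 2.
Since E = E° − (0.0592/n)·log Q, log Q = n(E° − E)/0.0592 = −1.149.
The balanced reaction is Hg²⁺(aq) + Co(s) → Hg(l) + Co²⁺(aq), so Q = [Co²⁺(aq)] / [Hg²⁺(aq)].
Substituting the known concentrations and solving, log [Co²⁺(aq)] = −1.303 and [Co²⁺(aq)] = 0.050 M.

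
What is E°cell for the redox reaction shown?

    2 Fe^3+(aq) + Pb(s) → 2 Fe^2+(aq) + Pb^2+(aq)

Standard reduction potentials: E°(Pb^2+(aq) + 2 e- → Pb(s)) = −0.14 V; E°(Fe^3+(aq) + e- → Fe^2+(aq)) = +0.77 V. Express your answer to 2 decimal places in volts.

+0.91 V

In the reaction as written, Fe^3+(aq) is reduced (cathode) and Pb^2+(aq) is produced by oxidation at the anode.
E°cell = E°(cathode) − E°(anode) = +0.77 − (−0.14) = +0.91 V.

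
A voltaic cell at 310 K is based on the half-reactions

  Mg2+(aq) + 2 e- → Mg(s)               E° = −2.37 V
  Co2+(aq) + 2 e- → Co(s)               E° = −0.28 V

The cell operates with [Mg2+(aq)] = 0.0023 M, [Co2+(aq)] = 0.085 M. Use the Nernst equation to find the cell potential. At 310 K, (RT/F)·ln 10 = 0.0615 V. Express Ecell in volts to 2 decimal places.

The Co²⁺/Co couple has the more positive E°, so it is the cathode; Mg²⁺/Mg is the anode.
E°cell = −0.28 − (−2.37) = +2.09 V, with n = 2 electrons transferred.
The balanced reaction is Co2+(aq) + Mg(s) → Co(s) + Mg2+(aq), so Q = [Mg2+(aq)] / [Co2+(aq)] = 0.0271 and log Q = −1.568.
Applying E = E° − (RT ln10/nF)·log Q gives +2.09 − (0.0615/2)(−1.568) = +2.14 V.

+2.14 V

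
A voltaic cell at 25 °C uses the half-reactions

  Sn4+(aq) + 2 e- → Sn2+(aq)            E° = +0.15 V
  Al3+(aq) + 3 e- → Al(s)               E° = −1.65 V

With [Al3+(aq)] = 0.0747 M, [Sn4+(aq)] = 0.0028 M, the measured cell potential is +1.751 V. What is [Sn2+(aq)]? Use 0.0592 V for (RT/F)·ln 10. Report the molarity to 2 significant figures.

With Sn⁴⁺/Sn²⁺ at the cathode and Al³⁺/Al at the anode, E°cell = +0.15 − (−1.65) = +1.80 V (n = 6).
Since E = E° − (0.0592/n)·log Q, log Q = n(E° − E)/0.0592 = 4.966.
Balancing electrons gives 3 Sn4+(aq) + 2 Al(s) → 3 Sn2+(aq) + 2 Al3+(aq); thus Q = ([Sn2+(aq)]^3·[Al3+(aq)]^2) / [Sn4+(aq)]^3.
Substituting the known concentrations and solving, log [Sn2+(aq)] = −0.146 and [Sn2+(aq)] = 0.71 M.

0.71 M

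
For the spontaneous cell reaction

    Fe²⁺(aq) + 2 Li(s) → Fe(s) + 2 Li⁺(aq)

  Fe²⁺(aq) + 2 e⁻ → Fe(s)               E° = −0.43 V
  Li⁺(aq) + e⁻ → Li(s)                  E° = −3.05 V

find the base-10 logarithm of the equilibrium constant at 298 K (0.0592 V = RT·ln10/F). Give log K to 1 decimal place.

The Fe²⁺/Fe couple is reduced (cathode); E°cell = −0.43 − (−3.05) = +2.62 V with n = 2.
At equilibrium E = 0, so log K = nE°cell / 0.0592 = (2)(+2.62) / 0.0592 = 88.5.

log K = 88.5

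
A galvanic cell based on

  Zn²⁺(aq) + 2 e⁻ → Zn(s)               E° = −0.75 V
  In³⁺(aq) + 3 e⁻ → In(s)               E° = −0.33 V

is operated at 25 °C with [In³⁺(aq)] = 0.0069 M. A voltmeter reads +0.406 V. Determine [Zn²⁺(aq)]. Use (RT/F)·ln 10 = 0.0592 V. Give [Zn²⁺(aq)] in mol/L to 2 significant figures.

0.11 M

The In³⁺/In couple has the larger reduction potential, so it is the cathode: E°cell = −0.33 − (−0.75) = +0.42 V and n = 6.
Rearranging E = E° − (0.0592/n)·log Q gives log Q = 6(+0.42 − (+0.406))/0.0592 = 1.419.
The balanced reaction is 2 In³⁺(aq) + 3 Zn(s) → 2 In(s) + 3 Zn²⁺(aq), so Q = [Zn²⁺(aq)]^3 / [In³⁺(aq)]^2.
Isolating [Zn²⁺(aq)] in Q = 10^{1.419} yields log [Zn²⁺(aq)] = −0.968, i.e. 0.11 M.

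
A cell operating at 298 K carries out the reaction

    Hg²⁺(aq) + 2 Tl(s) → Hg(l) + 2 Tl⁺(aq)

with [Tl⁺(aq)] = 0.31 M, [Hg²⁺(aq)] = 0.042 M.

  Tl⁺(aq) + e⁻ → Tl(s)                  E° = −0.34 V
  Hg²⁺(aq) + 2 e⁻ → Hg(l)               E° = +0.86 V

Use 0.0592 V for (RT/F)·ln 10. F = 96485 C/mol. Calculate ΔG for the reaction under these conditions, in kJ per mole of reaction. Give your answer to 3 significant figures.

−230 kJ/mol

The standard cell potential is +0.86 − (−0.34) = +1.20 V, with n = 2 electrons in the balanced equation.
Here Q = [Tl⁺(aq)]^2 / [Hg²⁺(aq)] = 2.29 (log Q = 0.359), giving E = +1.20 − (0.0592/2)·(0.359) = +1.1894 V.
Then ΔG = −nFE = −2 × 96485 × +1.1894 J/mol = −230 kJ/mol.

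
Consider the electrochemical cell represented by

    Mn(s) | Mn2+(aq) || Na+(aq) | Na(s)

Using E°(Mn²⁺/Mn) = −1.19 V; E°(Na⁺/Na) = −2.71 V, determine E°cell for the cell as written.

By convention the left-hand electrode in cell notation is the anode (oxidation) and the right-hand electrode is the cathode (reduction).
E°cell = E°(right) − E°(left) = −2.71 − (−1.19) = −1.52 V.
The negative sign shows that, as written, the cell would require an external voltage to drive the reaction.

−1.52 V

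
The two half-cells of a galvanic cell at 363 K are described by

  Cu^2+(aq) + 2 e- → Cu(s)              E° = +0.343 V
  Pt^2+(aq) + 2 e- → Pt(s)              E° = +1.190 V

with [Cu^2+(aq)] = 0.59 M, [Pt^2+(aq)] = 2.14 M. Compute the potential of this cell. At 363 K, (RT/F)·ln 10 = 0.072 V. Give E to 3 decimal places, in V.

+0.867 V

Pt²⁺/Pt is reduced (cathode, E° = +1.190 V) and Cu²⁺/Cu is oxidized (anode).
E°cell = +1.190 − (+0.343) = +0.847 V, with n = 2 electrons transferred.
Balancing gives Pt^2+(aq) + Cu(s) → Pt(s) + Cu^2+(aq); hence Q = [Cu^2+(aq)] / [Pt^2+(aq)] = 0.276 (log Q = −0.560).
Applying E = E° − (RT ln10/nF)·log Q gives +0.847 − (0.072/2)(−0.560) = +0.867 V.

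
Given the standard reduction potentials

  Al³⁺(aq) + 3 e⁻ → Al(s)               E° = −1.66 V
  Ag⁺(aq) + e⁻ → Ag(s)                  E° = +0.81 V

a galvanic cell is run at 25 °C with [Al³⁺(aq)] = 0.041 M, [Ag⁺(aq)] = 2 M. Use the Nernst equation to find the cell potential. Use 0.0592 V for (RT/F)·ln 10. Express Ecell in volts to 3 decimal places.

+2.515 V

Since E°(Ag⁺/Ag) > E°(Al³⁺/Al), Ag⁺/Ag serves as the cathode.
The standard potential is +0.81 − (−1.66) = +2.47 V and the balanced reaction transfers n = 3 electrons.
Balancing gives 3 Ag⁺(aq) + Al(s) → 3 Ag(s) + Al³⁺(aq); hence Q = [Al³⁺(aq)] / [Ag⁺(aq)]^3 = 0.00513 (log Q = −2.290).
Applying E = E° − (RT ln10/nF)·log Q gives +2.47 − (0.0592/3)(−2.290) = +2.515 V.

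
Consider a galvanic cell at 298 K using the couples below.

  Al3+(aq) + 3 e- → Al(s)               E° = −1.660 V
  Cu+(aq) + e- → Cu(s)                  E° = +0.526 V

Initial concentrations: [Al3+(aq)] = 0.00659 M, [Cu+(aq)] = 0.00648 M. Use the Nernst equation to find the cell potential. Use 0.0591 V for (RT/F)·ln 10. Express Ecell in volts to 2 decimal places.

+2.10 V

The Cu⁺/Cu couple has the more positive E°, so it is the cathode; Al³⁺/Al is the anode.
The standard potential is +0.526 − (−1.660) = +2.186 V and the balanced reaction transfers n = 3 electrons.
Balancing gives 3 Cu+(aq) + Al(s) → 3 Cu(s) + Al3+(aq); hence Q = [Al3+(aq)] / [Cu+(aq)]^3 = 2.42×10^4 (log Q = 4.384).
Applying E = E° − (RT ln10/nF)·log Q gives +2.186 − (0.0591/3)(4.384) = +2.10 V.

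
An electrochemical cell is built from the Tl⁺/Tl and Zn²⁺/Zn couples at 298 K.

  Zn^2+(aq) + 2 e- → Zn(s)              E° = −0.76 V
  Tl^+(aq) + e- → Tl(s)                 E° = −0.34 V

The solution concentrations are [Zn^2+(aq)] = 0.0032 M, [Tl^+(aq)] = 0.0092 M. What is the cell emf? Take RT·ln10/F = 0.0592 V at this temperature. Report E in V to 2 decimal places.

The Tl⁺/Tl couple has the more positive E°, so it is the cathode; Zn²⁺/Zn is the anode.
E°cell = E°cat − E°an = −0.34 − (−0.76) = +0.42 V; n = 2.
For the overall reaction 2 Tl^+(aq) + Zn(s) → 2 Tl(s) + Zn^2+(aq), Q = [Zn^2+(aq)] / [Tl^+(aq)]^2 = 37.8, giving log Q = 1.578.
E = E° − (0.0592/n)·log Q = +0.42 − (0.0592/2)(1.578) = +0.37 V.

+0.37 V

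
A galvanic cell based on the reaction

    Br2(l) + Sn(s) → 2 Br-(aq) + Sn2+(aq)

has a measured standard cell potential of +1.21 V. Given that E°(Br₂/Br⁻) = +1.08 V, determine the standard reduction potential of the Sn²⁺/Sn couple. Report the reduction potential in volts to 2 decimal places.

In the reaction as written the Br₂/Br⁻ couple is reduced (cathode) and Sn²⁺/Sn is oxidized (anode), so E°cell = E°(Br₂/Br⁻) − E°(Sn²⁺/Sn).
E°(Sn²⁺/Sn) = E°(cathode) − E°cell = +1.08 − (+1.21) = −0.13 V.

−0.13 V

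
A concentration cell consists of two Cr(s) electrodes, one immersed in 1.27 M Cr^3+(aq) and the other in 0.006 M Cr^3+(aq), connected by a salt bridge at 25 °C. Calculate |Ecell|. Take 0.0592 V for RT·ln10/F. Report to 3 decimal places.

For a concentration cell E°cell = 0, since both electrodes use the same couple.
The compartment with the higher Cr^3+(aq) concentration (1.27 M) acts as the cathode; ions are reduced there and produced at the dilute (0.006 M) anode.
With n = 3, Ecell = −(0.0592/3)·log([dilute]/[conc]) = −(0.0592/3)·log(0.006/1.27) = +0.046 V.

0.046 V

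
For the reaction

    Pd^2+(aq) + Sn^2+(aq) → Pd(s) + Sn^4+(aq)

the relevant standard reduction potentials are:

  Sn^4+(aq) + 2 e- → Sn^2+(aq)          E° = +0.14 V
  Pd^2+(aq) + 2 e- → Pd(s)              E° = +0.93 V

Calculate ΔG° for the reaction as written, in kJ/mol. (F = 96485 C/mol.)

−152 kJ/mol

In the reaction as written Pd^2+(aq) is reduced, so the Pd²⁺/Pd couple is the cathode and Sn⁴⁺/Sn²⁺ is the anode.
E°cell = +0.93 − (+0.14) = +0.79 V; balancing electrons gives n = 2.
ΔG° = −nFE°cell = −(2)(96485)(+0.79) J/mol = −152 kJ/mol.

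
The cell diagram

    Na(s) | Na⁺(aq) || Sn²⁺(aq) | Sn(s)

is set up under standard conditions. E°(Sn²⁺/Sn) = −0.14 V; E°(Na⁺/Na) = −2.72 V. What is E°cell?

By convention the left-hand electrode in cell notation is the anode (oxidation) and the right-hand electrode is the cathode (reduction).
E°cell = E°(right) − E°(left) = −0.14 − (−2.72) = +2.58 V.

+2.58 V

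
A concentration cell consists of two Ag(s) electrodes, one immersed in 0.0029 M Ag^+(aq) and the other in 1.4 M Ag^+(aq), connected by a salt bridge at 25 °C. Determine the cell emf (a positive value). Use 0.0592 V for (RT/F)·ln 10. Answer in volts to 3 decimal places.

0.159 V

For a concentration cell E°cell = 0, since both electrodes use the same couple.
The compartment with the higher Ag^+(aq) concentration (1.4 M) acts as the cathode; ions are reduced there and produced at the dilute (0.0029 M) anode.
With n = 1, Ecell = −(0.0592/1)·log([dilute]/[conc]) = −(0.0592/1)·log(0.0029/1.4) = +0.159 V.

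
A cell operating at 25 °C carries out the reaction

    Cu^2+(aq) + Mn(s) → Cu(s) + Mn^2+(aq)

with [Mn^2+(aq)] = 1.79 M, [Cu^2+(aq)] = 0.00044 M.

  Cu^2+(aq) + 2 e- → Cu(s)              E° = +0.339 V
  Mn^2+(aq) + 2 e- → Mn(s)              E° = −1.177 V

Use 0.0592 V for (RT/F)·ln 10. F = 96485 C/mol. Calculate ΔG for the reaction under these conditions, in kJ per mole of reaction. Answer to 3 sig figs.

With Cu²⁺/Cu reduced at the cathode, E°cell = +0.339 − (−1.177) = +1.516 V and n = 2.
Here Q = [Mn^2+(aq)] / [Cu^2+(aq)] = 4.07×10^3 (log Q = 3.609), giving E = +1.516 − (0.0592/2)·(3.609) = +1.4092 V.
Then ΔG = −nFE = −2 × 96485 × +1.4092 J/mol = −272 kJ/mol.

−272 kJ/mol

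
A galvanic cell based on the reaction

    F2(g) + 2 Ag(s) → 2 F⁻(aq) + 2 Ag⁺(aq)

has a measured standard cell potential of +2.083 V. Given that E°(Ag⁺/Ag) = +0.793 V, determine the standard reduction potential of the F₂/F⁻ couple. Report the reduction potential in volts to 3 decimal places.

+2.876 V

In the reaction as written the F₂/F⁻ couple is reduced (cathode) and Ag⁺/Ag is oxidized (anode), so E°cell = E°(F₂/F⁻) − E°(Ag⁺/Ag).
E°(F₂/F⁻) = E°cell + E°(anode) = +2.083 + (+0.793) = +2.876 V.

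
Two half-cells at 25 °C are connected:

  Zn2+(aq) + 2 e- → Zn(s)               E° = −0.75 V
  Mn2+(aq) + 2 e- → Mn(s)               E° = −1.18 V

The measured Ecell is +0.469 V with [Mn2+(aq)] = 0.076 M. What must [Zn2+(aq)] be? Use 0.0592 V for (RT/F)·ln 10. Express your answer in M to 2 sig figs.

1.6 M

With Zn²⁺/Zn at the cathode and Mn²⁺/Mn at the anode, E°cell = −0.75 − (−1.18) = +0.43 V (n = 2).
Rearranging E = E° − (0.0592/n)·log Q gives log Q = 2(+0.43 − (+0.469))/0.0592 = −1.318.
The balanced reaction is Zn2+(aq) + Mn(s) → Zn(s) + Mn2+(aq), so Q = [Mn2+(aq)] / [Zn2+(aq)].
Substituting the known concentrations and solving, log [Zn2+(aq)] = 0.199 and [Zn2+(aq)] = 1.6 M.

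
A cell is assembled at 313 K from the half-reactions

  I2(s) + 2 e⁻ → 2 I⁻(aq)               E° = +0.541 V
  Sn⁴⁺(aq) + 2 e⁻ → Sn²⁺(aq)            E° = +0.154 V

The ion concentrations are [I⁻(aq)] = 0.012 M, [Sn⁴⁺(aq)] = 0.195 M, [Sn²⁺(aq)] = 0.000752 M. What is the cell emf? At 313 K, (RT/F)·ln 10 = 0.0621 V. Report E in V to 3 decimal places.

+0.431 V

I₂/I⁻ is reduced (cathode, E° = +0.541 V) and Sn⁴⁺/Sn²⁺ is oxidized (anode).
E°cell = +0.541 − (+0.154) = +0.387 V, with n = 2 electrons transferred.
For the overall reaction I2(s) + Sn²⁺(aq) → 2 I⁻(aq) + Sn⁴⁺(aq), Q = ([I⁻(aq)]^2·[Sn⁴⁺(aq)]) / [Sn²⁺(aq)] = 0.0373, giving log Q = −1.428.
E = E° − (0.0621/n)·log Q = +0.387 − (0.0621/2)(−1.428) = +0.431 V.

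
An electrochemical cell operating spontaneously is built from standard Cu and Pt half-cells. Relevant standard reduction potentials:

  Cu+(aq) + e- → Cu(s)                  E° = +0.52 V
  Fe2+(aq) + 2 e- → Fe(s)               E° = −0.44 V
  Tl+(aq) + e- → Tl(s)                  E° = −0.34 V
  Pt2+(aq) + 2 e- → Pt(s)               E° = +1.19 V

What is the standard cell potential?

+0.67 V

Of the two couples in this cell, the one with the more positive reduction potential is reduced at the cathode: here that is Pt²⁺/Pt (+1.19 V); Cu⁺/Cu (+0.52 V) is the anode.
E°cell = E°(cathode) − E°(anode) = +1.19 − (+0.52) = +0.67 V.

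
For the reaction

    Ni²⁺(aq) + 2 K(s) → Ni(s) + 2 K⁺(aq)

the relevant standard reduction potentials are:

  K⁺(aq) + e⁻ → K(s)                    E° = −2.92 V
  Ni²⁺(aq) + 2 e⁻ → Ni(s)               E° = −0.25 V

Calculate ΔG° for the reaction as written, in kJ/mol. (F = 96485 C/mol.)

−515 kJ/mol

In the reaction as written Ni²⁺(aq) is reduced, so the Ni²⁺/Ni couple is the cathode and K⁺/K is the anode.
E°cell = −0.25 − (−2.92) = +2.67 V; balancing electrons gives n = 2.
ΔG° = −nFE°cell = −(2)(96485)(+2.67) J/mol = −515 kJ/mol.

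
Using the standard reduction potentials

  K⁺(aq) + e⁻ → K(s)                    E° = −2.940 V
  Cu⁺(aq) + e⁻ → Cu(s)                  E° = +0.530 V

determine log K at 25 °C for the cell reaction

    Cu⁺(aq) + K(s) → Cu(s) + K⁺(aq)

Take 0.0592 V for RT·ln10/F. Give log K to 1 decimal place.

The Cu⁺/Cu couple is reduced (cathode); E°cell = +0.530 − (−2.940) = +3.470 V with n = 1.
At equilibrium E = 0, so log K = nE°cell / 0.0592 = (1)(+3.470) / 0.0592 = 58.6.

log K = 58.6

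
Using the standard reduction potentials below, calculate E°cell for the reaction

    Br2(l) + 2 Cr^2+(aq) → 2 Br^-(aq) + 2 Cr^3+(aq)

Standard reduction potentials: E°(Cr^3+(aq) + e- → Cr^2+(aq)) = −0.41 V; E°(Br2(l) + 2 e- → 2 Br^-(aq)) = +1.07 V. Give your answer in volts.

Br2(l) gains electrons, so the Br₂/Br⁻ couple is the cathode; the Cr³⁺/Cr²⁺ couple is the anode.
E°cell = E°(cathode) − E°(anode) = +1.07 − (−0.41) = +1.48 V.

+1.48 V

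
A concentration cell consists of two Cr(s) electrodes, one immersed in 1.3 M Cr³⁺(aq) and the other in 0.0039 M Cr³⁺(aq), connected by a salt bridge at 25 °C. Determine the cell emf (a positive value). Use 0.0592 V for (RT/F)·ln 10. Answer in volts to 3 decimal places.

0.050 V

For a concentration cell E°cell = 0, since both electrodes use the same couple.
The compartment with the higher Cr³⁺(aq) concentration (1.3 M) acts as the cathode; ions are reduced there and produced at the dilute (0.0039 M) anode.
With n = 3, Ecell = −(0.0592/3)·log([dilute]/[conc]) = −(0.0592/3)·log(0.0039/1.3) = +0.050 V.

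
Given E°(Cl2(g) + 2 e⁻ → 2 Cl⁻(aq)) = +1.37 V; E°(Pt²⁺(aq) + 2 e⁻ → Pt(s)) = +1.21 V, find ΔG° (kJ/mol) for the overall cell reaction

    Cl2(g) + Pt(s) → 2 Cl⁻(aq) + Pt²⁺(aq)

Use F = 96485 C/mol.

−30.9 kJ/mol

In the reaction as written Cl2(g) is reduced, so the Cl₂/Cl⁻ couple is the cathode and Pt²⁺/Pt is the anode.
E°cell = +1.37 − (+1.21) = +0.16 V; balancing electrons gives n = 2.
ΔG° = −nFE°cell = −(2)(96485)(+0.16) J/mol = −30.9 kJ/mol.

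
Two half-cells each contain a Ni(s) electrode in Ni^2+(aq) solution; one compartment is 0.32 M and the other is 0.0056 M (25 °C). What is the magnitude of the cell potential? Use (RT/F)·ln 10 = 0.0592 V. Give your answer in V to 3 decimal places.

For a concentration cell E°cell = 0, since both electrodes use the same couple.
The compartment with the higher Ni^2+(aq) concentration (0.32 M) acts as the cathode; ions are reduced there and produced at the dilute (0.0056 M) anode.
With n = 2, Ecell = −(0.0592/2)·log([dilute]/[conc]) = −(0.0592/2)·log(0.0056/0.32) = +0.052 V.

0.052 V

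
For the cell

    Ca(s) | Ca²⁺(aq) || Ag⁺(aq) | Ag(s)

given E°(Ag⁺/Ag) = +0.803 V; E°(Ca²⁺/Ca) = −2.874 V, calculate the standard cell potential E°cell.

+3.677 V

By convention the left-hand electrode in cell notation is the anode (oxidation) and the right-hand electrode is the cathode (reduction).
E°cell = E°(right) − E°(left) = +0.803 − (−2.874) = +3.677 V.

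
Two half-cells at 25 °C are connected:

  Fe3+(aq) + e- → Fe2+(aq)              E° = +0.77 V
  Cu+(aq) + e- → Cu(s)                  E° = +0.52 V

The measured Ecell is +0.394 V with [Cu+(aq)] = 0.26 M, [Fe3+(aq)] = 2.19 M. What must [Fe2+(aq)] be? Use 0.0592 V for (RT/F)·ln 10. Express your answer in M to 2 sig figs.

0.031 M

With Fe³⁺/Fe²⁺ at the cathode and Cu⁺/Cu at the anode, E°cell = +0.77 − (+0.52) = +0.25 V (n = 1).
From the Nernst equation, log Q = n(E° − E)/0.0592 = 1·(+0.25 − (+0.394))/0.0592 = −2.432.
Balancing electrons gives Fe3+(aq) + Cu(s) → Fe2+(aq) + Cu+(aq); thus Q = ([Fe2+(aq)]·[Cu+(aq)]) / [Fe3+(aq)].
Solving for the unknown gives log [Fe2+(aq)] = −1.507, so [Fe2+(aq)] ≈ 0.031 M.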